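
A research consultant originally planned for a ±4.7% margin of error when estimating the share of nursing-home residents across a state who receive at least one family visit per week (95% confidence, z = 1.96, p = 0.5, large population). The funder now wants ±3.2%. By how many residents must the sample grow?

503

At ±4.7%: n = 1.96² × 0.2500 / 0.047² ≈ 434.77 → 435.
At ±3.2%: n = 1.96² × 0.2500 / 0.032² ≈ 937.89 → 938.
Additional respondents: 938 − 435 = 503.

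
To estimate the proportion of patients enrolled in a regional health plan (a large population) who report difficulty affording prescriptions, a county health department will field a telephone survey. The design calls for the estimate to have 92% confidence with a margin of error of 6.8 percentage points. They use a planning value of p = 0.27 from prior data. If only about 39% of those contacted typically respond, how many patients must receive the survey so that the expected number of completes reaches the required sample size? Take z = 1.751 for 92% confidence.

Completed interviews needed: n₀ = 1.751² × 0.1971 / 0.068² ≈ 130.69 → 131.
At a 39% response rate, contacts needed = 131 / 0.39 ≈ 335.90 → 336.

336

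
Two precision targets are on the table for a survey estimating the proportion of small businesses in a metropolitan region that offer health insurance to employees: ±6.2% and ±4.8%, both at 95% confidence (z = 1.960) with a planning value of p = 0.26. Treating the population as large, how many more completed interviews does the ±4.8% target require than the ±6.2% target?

At ±6.2%: n = 1.960² × 0.1924 / 0.062² ≈ 192.28 → 193.
At ±4.8%: n = 1.960² × 0.1924 / 0.048² ≈ 320.80 → 321.
Additional respondents: 321 − 193 = 128.

128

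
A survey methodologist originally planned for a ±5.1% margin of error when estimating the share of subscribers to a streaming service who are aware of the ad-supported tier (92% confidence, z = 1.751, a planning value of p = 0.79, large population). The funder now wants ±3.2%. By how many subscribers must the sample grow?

At ±5.1%: n = 1.751² × 0.1659 / 0.051² ≈ 195.56 → 196.
At ±3.2%: n = 1.751² × 0.1659 / 0.032² ≈ 496.73 → 497.
Additional respondents: 497 − 196 = 301.

301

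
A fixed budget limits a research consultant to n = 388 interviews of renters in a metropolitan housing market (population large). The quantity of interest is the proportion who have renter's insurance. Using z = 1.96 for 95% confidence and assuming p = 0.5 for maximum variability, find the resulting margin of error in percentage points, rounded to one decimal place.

SE(p̂) = √[p(1−p)/n] = √[0.2500/388] = 0.02538.
E = z × SE = 1.96 × 0.02538 = 0.04975, or 5.0 percentage points.

5.0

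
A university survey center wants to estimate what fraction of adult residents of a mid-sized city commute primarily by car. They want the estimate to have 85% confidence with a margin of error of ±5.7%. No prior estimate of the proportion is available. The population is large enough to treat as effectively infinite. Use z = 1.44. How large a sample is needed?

160

With no prior estimate, use p = 0.5, giving p(1−p) = 0.25.
n = z²·p(1−p)/E² = 1.44² × 0.2500 / 0.057² = 2.0736 × 0.2500 / 0.003249 ≈ 159.56.
Rounding up gives n = 160.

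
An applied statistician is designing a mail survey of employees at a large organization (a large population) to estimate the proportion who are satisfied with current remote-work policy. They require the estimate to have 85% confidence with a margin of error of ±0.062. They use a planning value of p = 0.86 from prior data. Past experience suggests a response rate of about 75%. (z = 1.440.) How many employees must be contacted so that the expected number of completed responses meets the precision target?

Completed interviews needed: n₀ = 1.440² × 0.1204 / 0.062² ≈ 64.95 → 65.
At a 75% response rate, contacts needed = 65 / 0.75 ≈ 86.67 → 87.

87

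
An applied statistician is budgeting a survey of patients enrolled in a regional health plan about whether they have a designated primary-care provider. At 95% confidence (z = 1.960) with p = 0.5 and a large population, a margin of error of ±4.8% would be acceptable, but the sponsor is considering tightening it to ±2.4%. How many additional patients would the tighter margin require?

At ±4.8%: n = 1.960² × 0.2500 / 0.048² ≈ 416.84 → 417.
At ±2.4%: n = 1.960² × 0.2500 / 0.024² ≈ 1667.36 → 1668.
Additional respondents: 1668 − 417 = 1251.

1251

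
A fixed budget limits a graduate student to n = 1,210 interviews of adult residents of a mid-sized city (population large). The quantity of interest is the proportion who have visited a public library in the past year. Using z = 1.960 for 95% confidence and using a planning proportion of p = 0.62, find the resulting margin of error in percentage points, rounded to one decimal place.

2.7

SE(p̂) = √[p(1−p)/n] = √[0.2356/1210] = 0.01395.
E = z × SE = 1.960 × 0.01395 = 0.02735, or 2.7 percentage points.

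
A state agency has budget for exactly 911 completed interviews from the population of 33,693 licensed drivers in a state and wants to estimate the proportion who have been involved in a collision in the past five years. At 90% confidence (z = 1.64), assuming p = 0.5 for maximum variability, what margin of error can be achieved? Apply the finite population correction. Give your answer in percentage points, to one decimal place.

Finite-population factor: (N−n)/(N−1) = (33693−911)/(33693−1) = 0.9730.
SE(p̂) = √[p(1−p)/n · (N−n)/(N−1)] = √[0.2500/911 × 0.9730] = 0.01634.
E = z × SE = 1.64 × 0.01634 = 0.02680 ≈ 2.7 percentage points.

2.7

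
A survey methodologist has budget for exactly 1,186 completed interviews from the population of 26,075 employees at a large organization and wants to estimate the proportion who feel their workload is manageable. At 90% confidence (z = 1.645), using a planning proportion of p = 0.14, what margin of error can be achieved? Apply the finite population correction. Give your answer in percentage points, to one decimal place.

1.6

Finite-population factor: (N−n)/(N−1) = (26075−1186)/(26075−1) = 0.9546.
SE(p̂) = √[p(1−p)/n · (N−n)/(N−1)] = √[0.1204/1186 × 0.9546] = 0.00984.
E = z × SE = 1.645 × 0.00984 = 0.01619 ≈ 1.6 percentage points.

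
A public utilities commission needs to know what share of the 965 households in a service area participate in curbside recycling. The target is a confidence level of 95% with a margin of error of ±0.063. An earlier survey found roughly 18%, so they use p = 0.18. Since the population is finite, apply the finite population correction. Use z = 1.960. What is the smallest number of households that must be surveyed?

125

Unadjusted: n₀ = 1.960² × 0.18 × 0.82 / 0.063² ≈ 142.86, so n₀ = 143.
Finite population correction with N = 965: n = n₀ / (1 + (n₀−1)/N) = 143 / (1 + 142/965) = 143 / 1.1472 ≈ 124.66.
Rounding up, n = 125.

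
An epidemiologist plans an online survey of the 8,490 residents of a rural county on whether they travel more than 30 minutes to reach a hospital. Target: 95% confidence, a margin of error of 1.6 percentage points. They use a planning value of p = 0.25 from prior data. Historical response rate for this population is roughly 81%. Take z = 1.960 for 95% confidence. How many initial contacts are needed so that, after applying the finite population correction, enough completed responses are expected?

Completed interviews needed (unadjusted): n₀ = 1.960² × 0.1875 / 0.016² ≈ 2813.67 → 2814.
FPC for N = 8,490: n = 2814 / (1 + 2813/8490) = 2814 / 1.3313 ≈ 2113.67 → 2114.
At an 81% response rate, contacts needed = 2114 / 0.81 ≈ 2609.88 → 2610.

2610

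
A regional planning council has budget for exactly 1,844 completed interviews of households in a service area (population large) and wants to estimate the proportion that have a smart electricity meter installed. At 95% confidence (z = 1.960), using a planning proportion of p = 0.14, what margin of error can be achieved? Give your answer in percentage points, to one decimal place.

1.6

SE(p̂) = √[p(1−p)/n] = √[0.1204/1844] = 0.00808.
E = z × SE = 1.960 × 0.00808 = 0.01584, or 1.6 percentage points.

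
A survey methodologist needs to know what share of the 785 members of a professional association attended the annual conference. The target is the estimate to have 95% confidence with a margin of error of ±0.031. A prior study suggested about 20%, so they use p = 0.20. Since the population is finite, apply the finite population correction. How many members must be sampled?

For 95% confidence, z = 1.960.
Unadjusted: n₀ = 1.960² × 0.20 × 0.80 / 0.031² ≈ 639.60, so n₀ = 640.
Finite population correction with N = 785: n = n₀ / (1 + (n₀−1)/N) = 640 / (1 + 639/785) = 640 / 1.8140 ≈ 352.81.
Rounding up, n = 353.

353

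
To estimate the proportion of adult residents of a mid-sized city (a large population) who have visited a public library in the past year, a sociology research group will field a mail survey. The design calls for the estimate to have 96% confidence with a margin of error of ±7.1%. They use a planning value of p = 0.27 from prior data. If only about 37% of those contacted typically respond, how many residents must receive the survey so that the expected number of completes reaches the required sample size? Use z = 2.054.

Completed interviews needed: n₀ = 2.054² × 0.1971 / 0.071² ≈ 164.96 → 165.
At a 37% response rate, contacts needed = 165 / 0.37 ≈ 445.95 → 446.

446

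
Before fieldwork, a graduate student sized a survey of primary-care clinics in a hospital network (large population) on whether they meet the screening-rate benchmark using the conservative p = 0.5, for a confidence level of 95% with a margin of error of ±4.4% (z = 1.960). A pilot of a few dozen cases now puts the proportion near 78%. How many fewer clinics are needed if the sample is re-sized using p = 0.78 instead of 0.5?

156

Conservative (p = 0.5): n = 1.960² × 0.25 / 0.044² ≈ 496.07 → 497.
Using p = 0.78: p(1−p) = 0.1716, so n = 1.960² × 0.1716 / 0.044² ≈ 340.51 → 341.
Reduction: 497 − 341 = 156.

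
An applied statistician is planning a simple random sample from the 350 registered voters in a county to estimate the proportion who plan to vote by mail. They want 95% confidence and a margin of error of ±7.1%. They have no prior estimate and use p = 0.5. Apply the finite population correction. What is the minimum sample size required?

124

For 95% confidence, z = 1.960.
Unadjusted: n₀ = 1.960² × 0.50 × 0.50 / 0.071² ≈ 190.52, so n₀ = 191.
Finite population correction with N = 350: n = n₀ / (1 + (n₀−1)/N) = 191 / (1 + 190/350) = 191 / 1.5429 ≈ 123.80.
Rounding up, n = 124.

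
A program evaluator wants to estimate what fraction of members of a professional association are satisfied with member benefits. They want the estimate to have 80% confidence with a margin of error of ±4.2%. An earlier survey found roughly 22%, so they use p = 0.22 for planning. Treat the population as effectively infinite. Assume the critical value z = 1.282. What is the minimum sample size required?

160

With p = 0.22, p(1−p) = 0.1716.
n = z²·p(1−p)/E² = 1.282² × 0.1716 / 0.042² = 1.6435 × 0.1716 / 0.001764 ≈ 159.88.
Rounding up gives n = 160.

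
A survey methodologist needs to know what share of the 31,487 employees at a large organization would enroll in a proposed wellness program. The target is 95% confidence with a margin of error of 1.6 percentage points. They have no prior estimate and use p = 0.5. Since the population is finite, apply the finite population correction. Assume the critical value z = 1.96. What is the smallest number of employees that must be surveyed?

3353

Unadjusted: n₀ = 1.96² × 0.50 × 0.50 / 0.016² ≈ 3751.56, so n₀ = 3752.
Finite population correction with N = 31,487: n = n₀ / (1 + (n₀−1)/N) = 3752 / (1 + 3751/31487) = 3752 / 1.1191 ≈ 3352.61.
Rounding up, n = 3353.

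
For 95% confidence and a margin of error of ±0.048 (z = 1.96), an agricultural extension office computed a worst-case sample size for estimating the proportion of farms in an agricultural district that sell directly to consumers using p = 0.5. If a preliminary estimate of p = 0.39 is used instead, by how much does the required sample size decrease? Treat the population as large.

Conservative (p = 0.5): n = 1.96² × 0.25 / 0.048² ≈ 416.84 → 417.
Using p = 0.39: p(1−p) = 0.2379, so n = 1.96² × 0.2379 / 0.048² ≈ 396.67 → 397.
Reduction: 417 − 397 = 20.

20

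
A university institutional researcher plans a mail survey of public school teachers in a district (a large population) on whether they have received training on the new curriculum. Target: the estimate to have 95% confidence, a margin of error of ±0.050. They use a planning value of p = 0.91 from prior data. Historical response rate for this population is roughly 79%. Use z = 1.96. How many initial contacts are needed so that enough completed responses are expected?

160

Completed interviews needed: n₀ = 1.96² × 0.0819 / 0.050² ≈ 125.85 → 126.
At a 79% response rate, contacts needed = 126 / 0.79 ≈ 159.49 → 160.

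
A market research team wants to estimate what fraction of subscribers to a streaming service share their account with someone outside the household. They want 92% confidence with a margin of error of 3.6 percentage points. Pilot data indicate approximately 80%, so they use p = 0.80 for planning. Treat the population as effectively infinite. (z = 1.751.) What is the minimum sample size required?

379

With p = 0.80, p(1−p) = 0.1600.
n = z²·p(1−p)/E² = 1.751² × 0.1600 / 0.036² = 3.0660 × 0.1600 / 0.001296 ≈ 378.52.
Rounding up gives n = 379.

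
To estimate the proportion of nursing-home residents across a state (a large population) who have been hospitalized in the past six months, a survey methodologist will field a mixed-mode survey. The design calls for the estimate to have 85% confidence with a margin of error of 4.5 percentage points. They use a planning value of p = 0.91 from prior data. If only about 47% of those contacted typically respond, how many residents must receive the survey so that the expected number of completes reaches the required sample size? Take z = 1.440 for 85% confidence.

179

Completed interviews needed: n₀ = 1.440² × 0.0819 / 0.045² ≈ 83.87 → 84.
At a 47% response rate, contacts needed = 84 / 0.47 ≈ 178.72 → 179.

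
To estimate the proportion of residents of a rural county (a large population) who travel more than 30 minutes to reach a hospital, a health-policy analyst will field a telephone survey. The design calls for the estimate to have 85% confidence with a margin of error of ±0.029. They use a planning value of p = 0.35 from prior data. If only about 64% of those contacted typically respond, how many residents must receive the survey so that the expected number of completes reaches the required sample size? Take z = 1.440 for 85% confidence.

877

Completed interviews needed: n₀ = 1.440² × 0.2275 / 0.029² ≈ 560.93 → 561.
At a 64% response rate, contacts needed = 561 / 0.64 ≈ 876.56 → 877.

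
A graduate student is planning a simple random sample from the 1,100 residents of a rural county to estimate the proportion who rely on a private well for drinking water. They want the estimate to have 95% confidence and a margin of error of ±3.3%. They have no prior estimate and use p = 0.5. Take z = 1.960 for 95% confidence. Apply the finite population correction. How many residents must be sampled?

490

Unadjusted: n₀ = 1.960² × 0.50 × 0.50 / 0.033² ≈ 881.91, so n₀ = 882.
Finite population correction with N = 1,100: n = n₀ / (1 + (n₀−1)/N) = 882 / (1 + 881/1100) = 882 / 1.8009 ≈ 489.75.
Rounding up, n = 490.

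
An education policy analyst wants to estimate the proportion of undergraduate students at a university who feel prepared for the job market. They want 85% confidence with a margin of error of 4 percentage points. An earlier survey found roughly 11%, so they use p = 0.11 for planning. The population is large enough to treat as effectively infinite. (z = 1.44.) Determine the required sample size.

127

With p = 0.11, p(1−p) = 0.0979.
n = z²·p(1−p)/E² = 1.44² × 0.0979 / 0.040² = 2.0736 × 0.0979 / 0.001600 ≈ 126.88.
Rounding up gives n = 127.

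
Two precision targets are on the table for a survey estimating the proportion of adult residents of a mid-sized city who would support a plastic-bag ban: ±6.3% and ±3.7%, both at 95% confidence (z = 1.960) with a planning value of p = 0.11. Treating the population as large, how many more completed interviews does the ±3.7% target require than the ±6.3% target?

At ±6.3%: n = 1.960² × 0.0979 / 0.063² ≈ 94.76 → 95.
At ±3.7%: n = 1.960² × 0.0979 / 0.037² ≈ 274.72 → 275.
Additional respondents: 275 − 95 = 180.

180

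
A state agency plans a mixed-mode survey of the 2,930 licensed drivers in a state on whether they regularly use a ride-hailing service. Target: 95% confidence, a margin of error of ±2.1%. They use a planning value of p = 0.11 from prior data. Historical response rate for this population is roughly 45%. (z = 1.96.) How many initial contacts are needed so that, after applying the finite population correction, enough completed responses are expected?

1469

Completed interviews needed (unadjusted): n₀ = 1.96² × 0.0979 / 0.021² ≈ 852.82 → 853.
FPC for N = 2,930: n = 853 / (1 + 852/2930) = 853 / 1.2908 ≈ 660.84 → 661.
At a 45% response rate, contacts needed = 661 / 0.45 ≈ 1468.89 → 1469.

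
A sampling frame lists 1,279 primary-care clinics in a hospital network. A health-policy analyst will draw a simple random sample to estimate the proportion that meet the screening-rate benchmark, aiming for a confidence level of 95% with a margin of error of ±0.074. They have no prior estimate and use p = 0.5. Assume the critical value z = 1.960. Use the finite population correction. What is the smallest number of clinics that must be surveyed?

155

Unadjusted: n₀ = 1.960² × 0.50 × 0.50 / 0.074² ≈ 175.38, so n₀ = 176.
Finite population correction with N = 1,279: n = n₀ / (1 + (n₀−1)/N) = 176 / (1 + 175/1279) = 176 / 1.1368 ≈ 154.82.
Rounding up, n = 155.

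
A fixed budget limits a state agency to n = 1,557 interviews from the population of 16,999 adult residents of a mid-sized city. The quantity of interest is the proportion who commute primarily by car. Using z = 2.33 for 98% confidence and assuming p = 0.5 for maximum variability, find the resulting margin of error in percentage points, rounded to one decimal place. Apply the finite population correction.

Finite-population factor: (N−n)/(N−1) = (16999−1557)/(16999−1) = 0.9085.
SE(p̂) = √[p(1−p)/n · (N−n)/(N−1)] = √[0.2500/1557 × 0.9085] = 0.01208.
E = z × SE = 2.33 × 0.01208 = 0.02814 ≈ 2.8 percentage points.

2.8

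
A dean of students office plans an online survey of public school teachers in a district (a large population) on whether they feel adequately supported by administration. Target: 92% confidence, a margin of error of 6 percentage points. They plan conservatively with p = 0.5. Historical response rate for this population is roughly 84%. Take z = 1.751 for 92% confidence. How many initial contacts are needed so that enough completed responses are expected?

Completed interviews needed: n₀ = 1.751² × 0.2500 / 0.060² ≈ 212.92 → 213.
At an 84% response rate, contacts needed = 213 / 0.84 ≈ 253.57 → 254.

254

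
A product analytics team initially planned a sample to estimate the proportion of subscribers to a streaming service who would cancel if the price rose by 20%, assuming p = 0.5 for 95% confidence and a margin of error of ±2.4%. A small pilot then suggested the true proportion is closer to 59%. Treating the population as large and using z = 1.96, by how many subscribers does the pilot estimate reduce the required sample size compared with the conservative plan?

54

Conservative (p = 0.5): n = 1.96² × 0.25 / 0.024² ≈ 1667.36 → 1668.
Using p = 0.59: p(1−p) = 0.2419, so n = 1.96² × 0.2419 / 0.024² ≈ 1613.34 → 1614.
Reduction: 1668 − 1614 = 54.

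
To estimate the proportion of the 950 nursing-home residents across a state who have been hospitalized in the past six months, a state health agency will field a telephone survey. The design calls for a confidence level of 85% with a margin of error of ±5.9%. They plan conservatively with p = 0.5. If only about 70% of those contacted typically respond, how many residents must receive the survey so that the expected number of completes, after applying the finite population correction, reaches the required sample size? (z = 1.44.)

Completed interviews needed (unadjusted): n₀ = 1.44² × 0.2500 / 0.059² ≈ 148.92 → 149.
FPC for N = 950: n = 149 / (1 + 148/950) = 149 / 1.1558 ≈ 128.92 → 129.
At a 70% response rate, contacts needed = 129 / 0.70 ≈ 184.29 → 185.

185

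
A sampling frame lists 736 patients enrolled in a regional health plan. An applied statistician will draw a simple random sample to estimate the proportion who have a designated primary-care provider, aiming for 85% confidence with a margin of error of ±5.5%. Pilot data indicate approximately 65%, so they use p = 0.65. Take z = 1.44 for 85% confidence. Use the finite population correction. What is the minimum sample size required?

Unadjusted: n₀ = 1.44² × 0.65 × 0.35 / 0.055² ≈ 155.95, so n₀ = 156.
Finite population correction with N = 736: n = n₀ / (1 + (n₀−1)/N) = 156 / (1 + 155/736) = 156 / 1.2106 ≈ 128.86.
Rounding up, n = 129.

129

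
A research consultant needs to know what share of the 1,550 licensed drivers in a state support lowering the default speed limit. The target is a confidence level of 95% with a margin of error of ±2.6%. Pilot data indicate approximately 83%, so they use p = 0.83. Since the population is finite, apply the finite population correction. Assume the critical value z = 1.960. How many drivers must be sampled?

529

Unadjusted: n₀ = 1.960² × 0.83 × 0.17 / 0.026² ≈ 801.85, so n₀ = 802.
Finite population correction with N = 1,550: n = n₀ / (1 + (n₀−1)/N) = 802 / (1 + 801/1550) = 802 / 1.5168 ≈ 528.75.
Rounding up, n = 529.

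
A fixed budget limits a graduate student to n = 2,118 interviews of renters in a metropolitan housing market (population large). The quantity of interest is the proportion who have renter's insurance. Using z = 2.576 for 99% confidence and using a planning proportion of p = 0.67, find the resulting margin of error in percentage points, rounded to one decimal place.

SE(p̂) = √[p(1−p)/n] = √[0.2211/2118] = 0.01022.
E = z × SE = 2.576 × 0.01022 = 0.02632, or 2.6 percentage points.

2.6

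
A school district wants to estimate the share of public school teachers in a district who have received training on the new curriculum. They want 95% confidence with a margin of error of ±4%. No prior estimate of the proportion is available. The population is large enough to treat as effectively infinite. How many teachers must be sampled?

For 95% confidence, z = 1.96.
With no prior estimate, use p = 0.5, giving p(1−p) = 0.25.
n = z²·p(1−p)/E² = 1.96² × 0.2500 / 0.040² = 3.8416 × 0.2500 / 0.001600 ≈ 600.25.
Rounding up gives n = 601.

601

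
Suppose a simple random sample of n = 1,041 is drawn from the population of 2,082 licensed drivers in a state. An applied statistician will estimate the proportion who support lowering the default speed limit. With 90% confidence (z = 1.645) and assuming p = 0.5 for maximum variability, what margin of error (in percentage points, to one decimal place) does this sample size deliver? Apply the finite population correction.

Finite-population factor: (N−n)/(N−1) = (2082−1041)/(2082−1) = 0.5002.
SE(p̂) = √[p(1−p)/n · (N−n)/(N−1)] = √[0.2500/1041 × 0.5002] = 0.01096.
E = z × SE = 1.645 × 0.01096 = 0.01803 ≈ 1.8 percentage points.

1.8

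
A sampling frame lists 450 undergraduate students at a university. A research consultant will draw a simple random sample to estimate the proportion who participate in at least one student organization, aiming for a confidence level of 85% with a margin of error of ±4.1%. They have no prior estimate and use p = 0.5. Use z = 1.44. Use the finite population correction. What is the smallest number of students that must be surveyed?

184

Unadjusted: n₀ = 1.44² × 0.50 × 0.50 / 0.041² ≈ 308.39, so n₀ = 309.
Finite population correction with N = 450: n = n₀ / (1 + (n₀−1)/N) = 309 / (1 + 308/450) = 309 / 1.6844 ≈ 183.44.
Rounding up, n = 184.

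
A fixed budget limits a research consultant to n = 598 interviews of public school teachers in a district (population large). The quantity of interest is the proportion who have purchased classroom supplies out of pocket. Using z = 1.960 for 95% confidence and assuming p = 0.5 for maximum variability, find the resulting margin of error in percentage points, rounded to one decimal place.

SE(p̂) = √[p(1−p)/n] = √[0.2500/598] = 0.02045.
E = z × SE = 1.960 × 0.02045 = 0.04008, or 4.0 percentage points.

4.0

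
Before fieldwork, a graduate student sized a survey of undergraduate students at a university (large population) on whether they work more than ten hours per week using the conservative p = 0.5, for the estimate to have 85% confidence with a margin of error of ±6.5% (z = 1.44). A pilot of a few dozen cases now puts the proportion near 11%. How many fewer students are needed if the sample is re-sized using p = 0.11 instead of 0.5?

74

Conservative (p = 0.5): n = 1.44² × 0.25 / 0.065² ≈ 122.70 → 123.
Using p = 0.11: p(1−p) = 0.0979, so n = 1.44² × 0.0979 / 0.065² ≈ 48.05 → 49.
Reduction: 123 − 49 = 74.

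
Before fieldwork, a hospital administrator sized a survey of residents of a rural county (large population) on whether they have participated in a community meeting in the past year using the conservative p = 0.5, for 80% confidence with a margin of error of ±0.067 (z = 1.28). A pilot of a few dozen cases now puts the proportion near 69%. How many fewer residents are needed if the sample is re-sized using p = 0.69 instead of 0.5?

Conservative (p = 0.5): n = 1.28² × 0.25 / 0.067² ≈ 91.25 → 92.
Using p = 0.69: p(1−p) = 0.2139, so n = 1.28² × 0.2139 / 0.067² ≈ 78.07 → 79.
Reduction: 92 − 79 = 13.

13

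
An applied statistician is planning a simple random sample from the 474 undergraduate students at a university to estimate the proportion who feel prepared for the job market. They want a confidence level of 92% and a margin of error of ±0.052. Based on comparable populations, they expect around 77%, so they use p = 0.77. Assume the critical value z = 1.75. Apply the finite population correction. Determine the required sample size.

142

Unadjusted: n₀ = 1.75² × 0.77 × 0.23 / 0.052² ≈ 200.58, so n₀ = 201.
Finite population correction with N = 474: n = n₀ / (1 + (n₀−1)/N) = 201 / (1 + 200/474) = 201 / 1.4219 ≈ 141.36.
Rounding up, n = 142.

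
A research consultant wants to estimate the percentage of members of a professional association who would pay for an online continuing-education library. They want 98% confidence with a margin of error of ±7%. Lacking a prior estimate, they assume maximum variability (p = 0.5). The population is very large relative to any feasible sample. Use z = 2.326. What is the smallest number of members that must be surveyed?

277

With p = 0.5, p(1−p) = 0.25.
n = z²·p(1−p)/E² = 2.326² × 0.2500 / 0.070² = 5.4103 × 0.2500 / 0.004900 ≈ 276.03.
Rounding up gives n = 277.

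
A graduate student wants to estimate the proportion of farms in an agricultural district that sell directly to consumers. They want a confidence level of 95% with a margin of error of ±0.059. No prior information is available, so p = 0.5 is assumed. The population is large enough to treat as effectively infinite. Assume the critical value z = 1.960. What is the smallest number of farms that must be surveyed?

With p = 0.5, p(1−p) = 0.25.
n = z²·p(1−p)/E² = 1.960² × 0.2500 / 0.059² = 3.8416 × 0.2500 / 0.003481 ≈ 275.90.
Rounding up gives n = 276.

276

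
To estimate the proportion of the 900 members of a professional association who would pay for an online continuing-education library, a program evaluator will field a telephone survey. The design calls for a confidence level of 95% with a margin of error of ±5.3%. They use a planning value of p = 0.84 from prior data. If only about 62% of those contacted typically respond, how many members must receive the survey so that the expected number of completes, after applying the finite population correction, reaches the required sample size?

247

For 95% confidence, z = 1.96.
Completed interviews needed (unadjusted): n₀ = 1.96² × 0.1344 / 0.053² ≈ 183.81 → 184.
FPC for N = 900: n = 184 / (1 + 183/900) = 184 / 1.2033 ≈ 152.91 → 153.
At a 62% response rate, contacts needed = 153 / 0.62 ≈ 246.77 → 247.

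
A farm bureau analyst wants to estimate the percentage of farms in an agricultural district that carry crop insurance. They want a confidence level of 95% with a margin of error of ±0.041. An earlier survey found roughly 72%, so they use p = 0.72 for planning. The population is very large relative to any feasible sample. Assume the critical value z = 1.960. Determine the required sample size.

461

With p = 0.72, p(1−p) = 0.2016.
n = z²·p(1−p)/E² = 1.960² × 0.2016 / 0.041² = 3.8416 × 0.2016 / 0.001681 ≈ 460.72.
Rounding up gives n = 461.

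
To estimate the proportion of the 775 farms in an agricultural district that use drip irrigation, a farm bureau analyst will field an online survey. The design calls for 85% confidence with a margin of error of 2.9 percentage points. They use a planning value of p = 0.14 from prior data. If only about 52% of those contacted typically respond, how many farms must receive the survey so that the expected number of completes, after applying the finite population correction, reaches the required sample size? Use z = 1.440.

414

Completed interviews needed (unadjusted): n₀ = 1.440² × 0.1204 / 0.029² ≈ 296.86 → 297.
FPC for N = 775: n = 297 / (1 + 296/775) = 297 / 1.3819 ≈ 214.92 → 215.
At a 52% response rate, contacts needed = 215 / 0.52 ≈ 413.46 → 414.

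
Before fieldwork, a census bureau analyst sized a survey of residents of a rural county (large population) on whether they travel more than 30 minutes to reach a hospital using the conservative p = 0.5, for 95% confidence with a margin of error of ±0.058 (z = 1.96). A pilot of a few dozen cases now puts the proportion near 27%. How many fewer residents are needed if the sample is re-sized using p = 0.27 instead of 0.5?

60

Conservative (p = 0.5): n = 1.96² × 0.25 / 0.058² ≈ 285.49 → 286.
Using p = 0.27: p(1−p) = 0.1971, so n = 1.96² × 0.1971 / 0.058² ≈ 225.08 → 226.
Reduction: 286 − 226 = 60.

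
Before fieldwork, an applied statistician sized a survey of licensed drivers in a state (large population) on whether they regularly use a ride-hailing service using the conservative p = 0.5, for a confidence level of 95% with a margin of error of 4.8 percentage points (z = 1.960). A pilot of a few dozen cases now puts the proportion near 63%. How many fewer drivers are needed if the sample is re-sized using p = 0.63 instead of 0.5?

28

Conservative (p = 0.5): n = 1.960² × 0.25 / 0.048² ≈ 416.84 → 417.
Using p = 0.63: p(1−p) = 0.2331, so n = 1.960² × 0.2331 / 0.048² ≈ 388.66 → 389.
Reduction: 417 − 389 = 28.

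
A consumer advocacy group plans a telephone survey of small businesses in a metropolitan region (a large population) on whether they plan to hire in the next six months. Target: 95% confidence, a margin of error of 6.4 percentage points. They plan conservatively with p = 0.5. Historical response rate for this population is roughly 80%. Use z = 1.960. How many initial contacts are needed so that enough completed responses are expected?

Completed interviews needed: n₀ = 1.960² × 0.2500 / 0.064² ≈ 234.47 → 235.
At an 80% response rate, contacts needed = 235 / 0.80 ≈ 293.75 → 294.

294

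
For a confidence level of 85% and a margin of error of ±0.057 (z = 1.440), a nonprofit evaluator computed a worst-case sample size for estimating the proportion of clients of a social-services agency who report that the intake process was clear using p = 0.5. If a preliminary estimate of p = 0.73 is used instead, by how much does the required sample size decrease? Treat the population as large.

34

Conservative (p = 0.5): n = 1.440² × 0.25 / 0.057² ≈ 159.56 → 160.
Using p = 0.73: p(1−p) = 0.1971, so n = 1.440² × 0.1971 / 0.057² ≈ 125.79 → 126.
Reduction: 160 − 126 = 34.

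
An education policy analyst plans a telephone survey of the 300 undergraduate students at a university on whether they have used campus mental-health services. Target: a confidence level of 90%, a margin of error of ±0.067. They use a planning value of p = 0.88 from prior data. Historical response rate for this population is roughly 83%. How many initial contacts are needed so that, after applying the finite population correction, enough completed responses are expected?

For 90% confidence, z = 1.645.
Completed interviews needed (unadjusted): n₀ = 1.645² × 0.1056 / 0.067² ≈ 63.66 → 64.
FPC for N = 300: n = 64 / (1 + 63/300) = 64 / 1.2100 ≈ 52.89 → 53.
At an 83% response rate, contacts needed = 53 / 0.83 ≈ 63.86 → 64.

64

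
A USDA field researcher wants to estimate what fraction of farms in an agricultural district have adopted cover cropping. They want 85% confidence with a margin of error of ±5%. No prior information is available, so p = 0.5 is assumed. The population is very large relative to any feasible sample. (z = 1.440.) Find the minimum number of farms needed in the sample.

With p = 0.5, p(1−p) = 0.25.
n = z²·p(1−p)/E² = 1.440² × 0.2500 / 0.050² = 2.0736 × 0.2500 / 0.002500 ≈ 207.36.
Rounding up gives n = 208.

208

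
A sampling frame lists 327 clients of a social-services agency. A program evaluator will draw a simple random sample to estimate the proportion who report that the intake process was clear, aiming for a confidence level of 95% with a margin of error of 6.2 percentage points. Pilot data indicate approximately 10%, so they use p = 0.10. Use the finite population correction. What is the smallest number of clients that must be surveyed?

For 95% confidence, z = 1.96.
Unadjusted: n₀ = 1.96² × 0.10 × 0.90 / 0.062² ≈ 89.94, so n₀ = 90.
Finite population correction with N = 327: n = n₀ / (1 + (n₀−1)/N) = 90 / (1 + 89/327) = 90 / 1.2722 ≈ 70.75.
Rounding up, n = 71.

71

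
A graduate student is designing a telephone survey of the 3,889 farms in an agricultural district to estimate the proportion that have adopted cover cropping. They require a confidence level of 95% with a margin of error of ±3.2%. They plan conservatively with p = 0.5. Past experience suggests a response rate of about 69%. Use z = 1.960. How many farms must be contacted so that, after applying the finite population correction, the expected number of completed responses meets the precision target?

Completed interviews needed (unadjusted): n₀ = 1.960² × 0.2500 / 0.032² ≈ 937.89 → 938.
FPC for N = 3,889: n = 938 / (1 + 937/3889) = 938 / 1.2409 ≈ 755.88 → 756.
At a 69% response rate, contacts needed = 756 / 0.69 ≈ 1095.65 → 1096.

1096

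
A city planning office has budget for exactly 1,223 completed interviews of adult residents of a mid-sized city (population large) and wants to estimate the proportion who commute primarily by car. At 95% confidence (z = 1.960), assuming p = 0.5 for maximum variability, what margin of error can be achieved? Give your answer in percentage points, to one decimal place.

SE(p̂) = √[p(1−p)/n] = √[0.2500/1223] = 0.01430.
E = z × SE = 1.960 × 0.01430 = 0.02802, or 2.8 percentage points.

2.8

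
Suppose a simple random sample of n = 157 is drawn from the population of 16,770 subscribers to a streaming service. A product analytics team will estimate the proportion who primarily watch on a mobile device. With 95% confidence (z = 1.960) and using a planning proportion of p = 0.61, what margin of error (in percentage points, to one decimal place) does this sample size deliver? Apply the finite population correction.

Finite-population factor: (N−n)/(N−1) = (16770−157)/(16770−1) = 0.9907.
SE(p̂) = √[p(1−p)/n · (N−n)/(N−1)] = √[0.2379/157 × 0.9907] = 0.03875.
E = z × SE = 1.960 × 0.03875 = 0.07594 ≈ 7.6 percentage points.

7.6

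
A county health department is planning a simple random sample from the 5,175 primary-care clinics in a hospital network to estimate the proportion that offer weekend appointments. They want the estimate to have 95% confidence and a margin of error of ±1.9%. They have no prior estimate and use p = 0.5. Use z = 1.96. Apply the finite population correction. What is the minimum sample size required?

Unadjusted: n₀ = 1.96² × 0.50 × 0.50 / 0.019² ≈ 2660.39, so n₀ = 2661.
Finite population correction with N = 5,175: n = n₀ / (1 + (n₀−1)/N) = 2661 / (1 + 2660/5175) = 2661 / 1.5140 ≈ 1757.58.
Rounding up, n = 1758.

1758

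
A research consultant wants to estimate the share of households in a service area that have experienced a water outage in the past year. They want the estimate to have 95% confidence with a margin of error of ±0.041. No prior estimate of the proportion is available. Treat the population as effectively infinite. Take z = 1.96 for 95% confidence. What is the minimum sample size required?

With no prior estimate, use p = 0.5, giving p(1−p) = 0.25.
n = z²·p(1−p)/E² = 1.96² × 0.2500 / 0.041² = 3.8416 × 0.2500 / 0.001681 ≈ 571.33.
Rounding up gives n = 572.

572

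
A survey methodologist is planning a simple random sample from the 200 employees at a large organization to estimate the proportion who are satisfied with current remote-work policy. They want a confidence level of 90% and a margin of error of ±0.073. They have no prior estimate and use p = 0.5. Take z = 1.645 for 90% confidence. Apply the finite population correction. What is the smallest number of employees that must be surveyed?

78

Unadjusted: n₀ = 1.645² × 0.50 × 0.50 / 0.073² ≈ 126.95, so n₀ = 127.
Finite population correction with N = 200: n = n₀ / (1 + (n₀−1)/N) = 127 / (1 + 126/200) = 127 / 1.6300 ≈ 77.91.
Rounding up, n = 78.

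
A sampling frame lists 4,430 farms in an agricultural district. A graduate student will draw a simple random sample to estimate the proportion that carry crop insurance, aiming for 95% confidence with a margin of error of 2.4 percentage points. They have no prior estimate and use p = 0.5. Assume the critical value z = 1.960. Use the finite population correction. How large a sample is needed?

Unadjusted: n₀ = 1.960² × 0.50 × 0.50 / 0.024² ≈ 1667.36, so n₀ = 1668.
Finite population correction with N = 4,430: n = n₀ / (1 + (n₀−1)/N) = 1668 / (1 + 1667/4430) = 1668 / 1.3763 ≈ 1211.95.
Rounding up, n = 1212.

1212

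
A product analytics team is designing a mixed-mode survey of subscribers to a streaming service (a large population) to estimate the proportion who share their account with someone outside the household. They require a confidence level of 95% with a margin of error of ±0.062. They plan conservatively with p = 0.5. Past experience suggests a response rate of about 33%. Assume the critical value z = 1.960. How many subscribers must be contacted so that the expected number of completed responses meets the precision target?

Completed interviews needed: n₀ = 1.960² × 0.2500 / 0.062² ≈ 249.84 → 250.
At a 33% response rate, contacts needed = 250 / 0.33 ≈ 757.58 → 758.

758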